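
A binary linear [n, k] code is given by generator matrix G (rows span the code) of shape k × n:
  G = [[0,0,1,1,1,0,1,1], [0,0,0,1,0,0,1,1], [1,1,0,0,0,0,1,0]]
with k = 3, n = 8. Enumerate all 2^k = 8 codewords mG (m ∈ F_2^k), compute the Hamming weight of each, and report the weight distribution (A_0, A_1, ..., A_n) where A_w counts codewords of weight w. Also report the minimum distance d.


Weight distribution: A_0 = 1, A_2 = 1, A_3 = 2, A_4 = 1, A_5 = 2, A_6 = 1. Minimum distance d = 2.

Enumerate all 2^3 = 8 messages m ∈ F_2^3.
For each, compute codeword c = mG in F_2^8, then tally its weight.
  m = 000 → c = 00000000, weight = 0.
  m = 100 → c = 00111011, weight = 5.
  m = 010 → c = 00010011, weight = 3.
  m = 110 → c = 00101000, weight = 2.
  m = 001 → c = 11000010, weight = 3.
  m = 101 → c = 11111001, weight = 6.
  m = 011 → c = 11010001, weight = 4.
  m = 111 → c = 11101010, weight = 5.
Tally weights:
  weight 0: 1 codewords.
  weight 2: 1 codewords.
  weight 3: 2 codewords.
  weight 4: 1 codewords.
  weight 5: 2 codewords.
  weight 6: 1 codewords.
Minimum distance d = smallest w > 0 with A_w > 0 = 2.
Sanity: Σ A_w = 8 = 2^3 = 8 ✓.


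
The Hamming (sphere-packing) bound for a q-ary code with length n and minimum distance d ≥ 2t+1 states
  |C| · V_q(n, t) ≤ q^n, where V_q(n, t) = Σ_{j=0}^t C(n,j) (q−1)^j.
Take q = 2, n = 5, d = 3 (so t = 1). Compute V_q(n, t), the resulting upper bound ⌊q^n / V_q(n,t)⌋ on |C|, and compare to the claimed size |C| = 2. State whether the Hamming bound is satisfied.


V_q(n, t) = 6, q^n = 32, Hamming bound = 5, |C| = 2 ≤ bound (satisfied).

Step 1: Compute V_q(n, t) = Σ_{j=0}^1 C(n, j) (q−1)^j.
  j = 0: C(5,0)·(1)^0 = 1·1 = 1.
  j = 1: C(5,1)·(1)^1 = 5·1 = 5.
  V_q(n, t) = 1 + 5 = 6.
Step 2: q^n = 2^5 = 32.
Step 3: Hamming bound ⌊q^n / V_q(n,t)⌋ = ⌊32/6⌋ = 5.
Step 4: Compare |C| = 2 to 5: satisfied.
The claimed |C| lies below the Hamming bound.


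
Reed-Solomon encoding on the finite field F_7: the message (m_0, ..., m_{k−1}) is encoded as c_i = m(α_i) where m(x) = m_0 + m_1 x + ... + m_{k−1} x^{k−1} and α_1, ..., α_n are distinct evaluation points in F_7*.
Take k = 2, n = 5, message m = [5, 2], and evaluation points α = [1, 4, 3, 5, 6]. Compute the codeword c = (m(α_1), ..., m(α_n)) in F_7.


c = [0, 6, 4, 1, 3]

Message polynomial: m(x) = 5 + 2·x (mod 7).
For each evaluation point α_i, compute m(α_i) mod 7:
  α_1 = 1: Horner steps 2 → 0, so m(1) = 0.
  α_2 = 4: Horner steps 2 → 6, so m(4) = 6.
  α_3 = 3: Horner steps 2 → 4, so m(3) = 4.
  α_4 = 5: Horner steps 2 → 1, so m(5) = 1.
  α_5 = 6: Horner steps 2 → 3, so m(6) = 3.
Codeword c = [0, 6, 4, 1, 3] ∈ F_7^5.


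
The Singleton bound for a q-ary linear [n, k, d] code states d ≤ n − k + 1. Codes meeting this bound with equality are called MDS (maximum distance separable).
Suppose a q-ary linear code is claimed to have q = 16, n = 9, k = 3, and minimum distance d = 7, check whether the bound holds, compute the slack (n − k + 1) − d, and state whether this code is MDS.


Singleton RHS = n − k + 1 = 7, slack = 0, bound satisfied, MDS.

Singleton bound: d ≤ n − k + 1.
Here n = 9, k = 3, so n − k + 1 = 7.
Given d = 7, check d ≤ 7: YES.
Slack = (n − k + 1) − d = 0.
The code is MDS (slack = 0).
Description: the claimed parameters are [9, 3, 7]_16; such a code would be MDS (meets Singleton bound).


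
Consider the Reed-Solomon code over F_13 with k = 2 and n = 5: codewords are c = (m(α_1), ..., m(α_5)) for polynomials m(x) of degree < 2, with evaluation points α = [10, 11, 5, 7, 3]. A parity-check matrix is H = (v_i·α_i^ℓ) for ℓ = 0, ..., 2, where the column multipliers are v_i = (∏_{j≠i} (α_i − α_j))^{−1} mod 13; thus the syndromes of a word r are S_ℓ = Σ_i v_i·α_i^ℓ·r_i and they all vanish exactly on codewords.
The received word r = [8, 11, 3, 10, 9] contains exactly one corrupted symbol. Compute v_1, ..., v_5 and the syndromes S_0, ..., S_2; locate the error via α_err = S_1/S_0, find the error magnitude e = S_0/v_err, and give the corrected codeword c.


S = (6, 8, 2), error at position 1, error magnitude e = 7, c = [1, 11, 3, 10, 9].

Step 1: column multipliers v_i = (∏_{j≠i}(α_i − α_j))^{−1} mod 13.
  i = 1 (α = 10): (10−11)(10−5)(10−7)(10−3) = (−1)·5·3·7 = −105 ≡ 12, so v_1 = 12^{−1} = 12 (mod 13).
  i = 2 (α = 11): (11−10)(11−5)(11−7)(11−3) = 1·6·4·8 = 192 ≡ 10, so v_2 = 10^{−1} = 4 (mod 13).
  i = 3 (α = 5): (5−10)(5−11)(5−7)(5−3) = (−5)·(−6)·(−2)·2 = −120 ≡ 10, so v_3 = 10^{−1} = 4 (mod 13).
  i = 4 (α = 7): (7−10)(7−11)(7−5)(7−3) = (−3)·(−4)·2·4 = 96 ≡ 5, so v_4 = 5^{−1} = 8 (mod 13).
  i = 5 (α = 3): (3−10)(3−11)(3−5)(3−7) = (−7)·(−8)·(−2)·(−4) = 448 ≡ 6, so v_5 = 6^{−1} = 11 (mod 13).
  v = [12, 4, 4, 8, 11].
Step 2: syndromes of r = [8, 11, 3, 10, 9] (all sums mod 13).
  S_0 = Σ v_i r_i = 12·8 + 4·11 + 4·3 + 8·10 + 11·9 = 331 ≡ 6.
  S_1 = Σ v_i α_i r_i = 12·10·8 + 4·11·11 + 4·5·3 + 8·7·10 + 11·3·9 = 2361 ≡ 8.
  α_i^2 mod 13 = [9, 4, 12, 10, 9].
  S_2 = Σ v_i α_i^2 r_i = 12·9·8 + 4·4·11 + 4·12·3 + 8·10·10 + 11·9·9 = 2875 ≡ 2.
  S = (6, 8, 2) ≠ 0, so r is not a codeword (an error is present).
Step 3: locate the error. For a single error e at position i, S_ℓ = v_i·e·α_i^ℓ, so α_err = S_1/S_0.
  S_0^{−1} = 6^{−1} = 11 (mod 13), so α_err = 8·11 = 88 ≡ 10 = α_1. Error position i = 1.
  Consistency check: S_2/S_1 = 2·5 = 10 ≡ 10 = α_err ✓ (single-error assumption holds).
Step 4: error magnitude e = S_0/v_1 = S_0·∏_{j≠1}(α_1 − α_j) = 6·12 = 72 ≡ 7 (mod 13).
Step 5: correct position 1: c_1 = r_1 − e = 8 − 7 ≡ 1 (mod 13). Hence c = [1, 11, 3, 10, 9].
  Check: interpolating c through the α_i gives m(x) = 5 + 10·x (degree < 2) with m(α_i) = c_i for every i, so c is indeed a codeword.


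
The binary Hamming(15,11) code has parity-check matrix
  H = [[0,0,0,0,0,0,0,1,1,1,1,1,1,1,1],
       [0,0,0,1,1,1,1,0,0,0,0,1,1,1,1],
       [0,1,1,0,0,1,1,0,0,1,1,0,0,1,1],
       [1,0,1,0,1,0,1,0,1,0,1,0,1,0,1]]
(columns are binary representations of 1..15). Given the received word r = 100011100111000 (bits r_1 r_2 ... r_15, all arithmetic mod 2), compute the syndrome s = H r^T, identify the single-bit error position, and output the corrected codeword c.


s = (1, 0, 0, 0)^T, error position = 8, corrected codeword c = 100011110111000

Compute s = H r^T mod 2 one row at a time:
  s_1 = 0 + 0 + 1 + 1 + 1 + 0 + 0 + 0 = 3 ≡ 1 (mod 2).
  s_2 = 0 + 1 + 1 + 1 + 1 + 0 + 0 + 0 = 4 ≡ 0 (mod 2).
  s_3 = 0 + 0 + 1 + 1 + 1 + 1 + 0 + 0 = 4 ≡ 0 (mod 2).
  s_4 = 1 + 0 + 1 + 1 + 0 + 1 + 0 + 0 = 4 ≡ 0 (mod 2).
s = (1, 0, 0, 0)^T — this equals column 8 of H (binary 1000), so error is at position 8.
Correct: flip bit 8 of r = 100011100111000 to get c = 100011110111000.


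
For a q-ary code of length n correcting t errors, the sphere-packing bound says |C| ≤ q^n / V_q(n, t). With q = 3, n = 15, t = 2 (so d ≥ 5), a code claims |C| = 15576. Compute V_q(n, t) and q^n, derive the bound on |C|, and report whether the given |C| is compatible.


V_q(n, t) = 451, q^n = 14348907, Hamming bound = 31815, |C| = 15576 ≤ bound (satisfied).

Step 1: Compute V_q(n, t) = Σ_{j=0}^2 C(n, j) (q−1)^j.
  j = 0: C(15,0)·(2)^0 = 1·1 = 1.
  j = 1: C(15,1)·(2)^1 = 15·2 = 30.
  j = 2: C(15,2)·(2)^2 = 105·4 = 420.
  V_q(n, t) = 1 + 30 + 420 = 451.
Step 2: q^n = 3^15 = 14348907.
Step 3: Hamming bound ⌊q^n / V_q(n,t)⌋ = ⌊14348907/451⌋ = 31815.
Step 4: Compare |C| = 15576 to 31815: satisfied.
The claimed |C| lies below the Hamming bound.


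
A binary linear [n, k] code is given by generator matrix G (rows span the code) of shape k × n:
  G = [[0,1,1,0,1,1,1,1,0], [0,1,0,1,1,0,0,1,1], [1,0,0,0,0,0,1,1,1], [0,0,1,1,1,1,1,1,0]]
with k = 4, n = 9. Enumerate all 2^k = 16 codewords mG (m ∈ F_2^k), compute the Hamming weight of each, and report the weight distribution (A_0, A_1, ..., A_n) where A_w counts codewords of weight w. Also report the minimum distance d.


Weight distribution: A_0 = 1, A_2 = 1, A_3 = 2, A_4 = 1, A_5 = 6, A_6 = 5. Minimum distance d = 2.

Enumerate all 2^4 = 16 messages m ∈ F_2^4.
For each, compute codeword c = mG in F_2^9, then tally its weight.
  m = 0000 → c = 000000000, weight = 0.
  m = 1000 → c = 011011110, weight = 6.
  m = 0100 → c = 010110011, weight = 5.
  m = 1100 → c = 001101101, weight = 5.
  m = 0010 → c = 100000111, weight = 4.
  m = 1010 → c = 111011001, weight = 6.
  m = 0110 → c = 110110100, weight = 5.
  m = 1110 → c = 101101010, weight = 5.
  m = 0001 → c = 001111110, weight = 6.
  m = 1001 → c = 010100000, weight = 2.
  m = 0101 → c = 011001101, weight = 5.
  m = 1101 → c = 000010011, weight = 3.
  m = 0011 → c = 101111001, weight = 6.
  m = 1011 → c = 110100111, weight = 6.
  m = 0111 → c = 111001010, weight = 5.
  m = 1111 → c = 100010100, weight = 3.
Tally weights:
  weight 0: 1 codewords.
  weight 2: 1 codewords.
  weight 3: 2 codewords.
  weight 4: 1 codewords.
  weight 5: 6 codewords.
  weight 6: 5 codewords.
Minimum distance d = smallest w > 0 with A_w > 0 = 2.
Sanity: Σ A_w = 16 = 2^4 = 16 ✓.


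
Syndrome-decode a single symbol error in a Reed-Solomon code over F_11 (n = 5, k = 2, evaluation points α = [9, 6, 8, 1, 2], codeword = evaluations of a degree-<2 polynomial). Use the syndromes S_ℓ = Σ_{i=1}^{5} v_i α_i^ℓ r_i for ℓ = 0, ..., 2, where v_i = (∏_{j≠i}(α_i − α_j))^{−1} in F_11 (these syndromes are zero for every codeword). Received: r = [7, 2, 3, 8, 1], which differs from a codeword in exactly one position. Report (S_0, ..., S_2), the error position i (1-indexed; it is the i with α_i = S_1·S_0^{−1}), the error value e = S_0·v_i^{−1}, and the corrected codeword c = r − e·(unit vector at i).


S = (4, 2, 1), error at position 2, error magnitude e = 7, c = [7, 6, 3, 8, 1].

Step 1: column multipliers v_i = (∏_{j≠i}(α_i − α_j))^{−1} mod 11.
  i = 1 (α = 9): (9−6)(9−8)(9−1)(9−2) = 3·1·8·7 = 168 ≡ 3, so v_1 = 3^{−1} = 4 (mod 11).
  i = 2 (α = 6): (6−9)(6−8)(6−1)(6−2) = (−3)·(−2)·5·4 = 120 ≡ 10, so v_2 = 10^{−1} = 10 (mod 11).
  i = 3 (α = 8): (8−9)(8−6)(8−1)(8−2) = (−1)·2·7·6 = −84 ≡ 4, so v_3 = 4^{−1} = 3 (mod 11).
  i = 4 (α = 1): (1−9)(1−6)(1−8)(1−2) = (−8)·(−5)·(−7)·(−1) = 280 ≡ 5, so v_4 = 5^{−1} = 9 (mod 11).
  i = 5 (α = 2): (2−9)(2−6)(2−8)(2−1) = (−7)·(−4)·(−6)·1 = −168 ≡ 8, so v_5 = 8^{−1} = 7 (mod 11).
  v = [4, 10, 3, 9, 7].
Step 2: syndromes of r = [7, 2, 3, 8, 1] (all sums mod 11).
  S_0 = Σ v_i r_i = 4·7 + 10·2 + 3·3 + 9·8 + 7·1 = 136 ≡ 4.
  S_1 = Σ v_i α_i r_i = 4·9·7 + 10·6·2 + 3·8·3 + 9·1·8 + 7·2·1 = 530 ≡ 2.
  α_i^2 mod 11 = [4, 3, 9, 1, 4].
  S_2 = Σ v_i α_i^2 r_i = 4·4·7 + 10·3·2 + 3·9·3 + 9·1·8 + 7·4·1 = 353 ≡ 1.
  S = (4, 2, 1) ≠ 0, so r is not a codeword (an error is present).
Step 3: locate the error. For a single error e at position i, S_ℓ = v_i·e·α_i^ℓ, so α_err = S_1/S_0.
  S_0^{−1} = 4^{−1} = 3 (mod 11), so α_err = 2·3 = 6 ≡ 6 = α_2. Error position i = 2.
  Consistency check: S_2/S_1 = 1·6 = 6 ≡ 6 = α_err ✓ (single-error assumption holds).
Step 4: error magnitude e = S_0/v_2 = S_0·∏_{j≠2}(α_2 − α_j) = 4·10 = 40 ≡ 7 (mod 11).
Step 5: correct position 2: c_2 = r_2 − e = 2 − 7 ≡ 6 (mod 11). Hence c = [7, 6, 3, 8, 1].
  Check: interpolating c through the α_i gives m(x) = 4 + 4·x (degree < 2) with m(α_i) = c_i for every i, so c is indeed a codeword.


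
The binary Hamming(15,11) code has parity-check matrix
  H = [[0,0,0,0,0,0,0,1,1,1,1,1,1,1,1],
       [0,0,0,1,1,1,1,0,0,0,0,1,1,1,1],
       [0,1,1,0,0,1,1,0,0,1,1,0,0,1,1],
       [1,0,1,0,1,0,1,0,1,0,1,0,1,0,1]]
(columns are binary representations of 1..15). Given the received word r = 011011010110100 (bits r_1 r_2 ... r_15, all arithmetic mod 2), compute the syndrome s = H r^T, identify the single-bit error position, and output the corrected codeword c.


s = (0, 1, 1, 0)^T, error position = 6, corrected codeword c = 011010010110100

Compute s = H r^T mod 2 one row at a time:
  s_1 = 1 + 0 + 1 + 1 + 0 + 1 + 0 + 0 = 4 ≡ 0 (mod 2).
  s_2 = 0 + 1 + 1 + 0 + 0 + 1 + 0 + 0 = 3 ≡ 1 (mod 2).
  s_3 = 1 + 1 + 1 + 0 + 1 + 1 + 0 + 0 = 5 ≡ 1 (mod 2).
  s_4 = 0 + 1 + 1 + 0 + 0 + 1 + 1 + 0 = 4 ≡ 0 (mod 2).
s = (0, 1, 1, 0)^T — this equals column 6 of H (binary 0110), so error is at position 6.
Correct: flip bit 6 of r = 011011010110100 to get c = 011010010110100.


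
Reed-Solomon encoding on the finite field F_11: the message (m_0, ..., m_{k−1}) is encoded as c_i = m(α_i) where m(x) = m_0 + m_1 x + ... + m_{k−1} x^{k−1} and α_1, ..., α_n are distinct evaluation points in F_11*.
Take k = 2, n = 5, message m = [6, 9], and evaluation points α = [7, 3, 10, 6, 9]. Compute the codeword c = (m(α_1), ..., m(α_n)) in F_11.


c = [3, 0, 8, 5, 10]

Message polynomial: m(x) = 6 + 9·x (mod 11).
For each evaluation point α_i, compute m(α_i) mod 11:
  α_1 = 7: Horner steps 9 → 3, so m(7) = 3.
  α_2 = 3: Horner steps 9 → 0, so m(3) = 0.
  α_3 = 10: Horner steps 9 → 8, so m(10) = 8.
  α_4 = 6: Horner steps 9 → 5, so m(6) = 5.
  α_5 = 9: Horner steps 9 → 10, so m(9) = 10.
Codeword c = [3, 0, 8, 5, 10] ∈ F_11^5.


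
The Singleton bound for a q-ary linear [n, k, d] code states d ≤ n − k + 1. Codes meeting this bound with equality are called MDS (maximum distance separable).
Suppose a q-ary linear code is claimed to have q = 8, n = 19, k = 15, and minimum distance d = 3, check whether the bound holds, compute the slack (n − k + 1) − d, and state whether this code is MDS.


Singleton RHS = n − k + 1 = 5, slack = 2, bound satisfied, not MDS.

Singleton bound: d ≤ n − k + 1.
Here n = 19, k = 15, so n − k + 1 = 5.
Given d = 3, check d ≤ 5: YES.
Slack = (n − k + 1) − d = 2.
The code is NOT MDS (slack = 2 > 0).
Description: the claimed parameters are [19, 15, 3]_8; such a code would be non-MDS.


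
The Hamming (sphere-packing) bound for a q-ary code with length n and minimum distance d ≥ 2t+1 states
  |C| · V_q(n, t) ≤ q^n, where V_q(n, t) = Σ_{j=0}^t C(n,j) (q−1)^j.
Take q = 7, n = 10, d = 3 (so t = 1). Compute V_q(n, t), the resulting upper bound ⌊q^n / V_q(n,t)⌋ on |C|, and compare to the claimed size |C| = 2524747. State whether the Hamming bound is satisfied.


V_q(n, t) = 61, q^n = 282475249, Hamming bound = 4630741, |C| = 2524747 ≤ bound (satisfied).

Step 1: Compute V_q(n, t) = Σ_{j=0}^1 C(n, j) (q−1)^j.
  j = 0: C(10,0)·(6)^0 = 1·1 = 1.
  j = 1: C(10,1)·(6)^1 = 10·6 = 60.
  V_q(n, t) = 1 + 60 = 61.
Step 2: q^n = 7^10 = 282475249.
Step 3: Hamming bound ⌊q^n / V_q(n,t)⌋ = ⌊282475249/61⌋ = 4630741.
Step 4: Compare |C| = 2524747 to 4630741: satisfied.
The claimed |C| lies below the Hamming bound.


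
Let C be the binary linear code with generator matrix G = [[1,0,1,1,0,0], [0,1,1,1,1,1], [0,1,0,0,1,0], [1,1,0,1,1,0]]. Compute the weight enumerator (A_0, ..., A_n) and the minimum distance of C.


Weight distribution: A_0 = 1, A_1 = 1, A_2 = 4, A_3 = 4, A_4 = 3, A_5 = 3. Minimum distance d = 1.

Enumerate all 2^4 = 16 messages m ∈ F_2^4.
For each, compute codeword c = mG in F_2^6, then tally its weight.
  m = 0000 → c = 000000, weight = 0.
  m = 1000 → c = 101100, weight = 3.
  m = 0100 → c = 011111, weight = 5.
  m = 1100 → c = 110011, weight = 4.
  m = 0010 → c = 010010, weight = 2.
  m = 1010 → c = 111110, weight = 5.
  m = 0110 → c = 001101, weight = 3.
  m = 1110 → c = 100001, weight = 2.
  m = 0001 → c = 110110, weight = 4.
  m = 1001 → c = 011010, weight = 3.
  m = 0101 → c = 101001, weight = 3.
  m = 1101 → c = 000101, weight = 2.
  m = 0011 → c = 100100, weight = 2.
  m = 1011 → c = 001000, weight = 1.
  m = 0111 → c = 111011, weight = 5.
  m = 1111 → c = 010111, weight = 4.
Tally weights:
  weight 0: 1 codewords.
  weight 1: 1 codewords.
  weight 2: 4 codewords.
  weight 3: 4 codewords.
  weight 4: 3 codewords.
  weight 5: 3 codewords.
Minimum distance d = smallest w > 0 with A_w > 0 = 1.
Sanity: Σ A_w = 16 = 2^4 = 16 ✓.


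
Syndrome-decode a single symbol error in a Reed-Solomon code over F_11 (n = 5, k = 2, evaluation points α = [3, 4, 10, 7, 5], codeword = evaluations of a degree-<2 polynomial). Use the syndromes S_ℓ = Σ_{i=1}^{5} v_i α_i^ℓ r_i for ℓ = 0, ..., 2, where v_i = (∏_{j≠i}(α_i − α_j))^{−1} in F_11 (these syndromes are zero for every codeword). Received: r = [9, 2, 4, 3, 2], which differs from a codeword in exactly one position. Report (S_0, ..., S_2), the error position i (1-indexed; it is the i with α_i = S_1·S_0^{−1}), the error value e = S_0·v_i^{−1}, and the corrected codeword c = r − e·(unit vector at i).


S = (2, 10, 6), error at position 5, error magnitude e = 7, c = [9, 2, 4, 3, 6].

Step 1: column multipliers v_i = (∏_{j≠i}(α_i − α_j))^{−1} mod 11.
  i = 1 (α = 3): (3−4)(3−10)(3−7)(3−5) = (−1)·(−7)·(−4)·(−2) = 56 ≡ 1, so v_1 = 1^{−1} = 1 (mod 11).
  i = 2 (α = 4): (4−3)(4−10)(4−7)(4−5) = 1·(−6)·(−3)·(−1) = −18 ≡ 4, so v_2 = 4^{−1} = 3 (mod 11).
  i = 3 (α = 10): (10−3)(10−4)(10−7)(10−5) = 7·6·3·5 = 630 ≡ 3, so v_3 = 3^{−1} = 4 (mod 11).
  i = 4 (α = 7): (7−3)(7−4)(7−10)(7−5) = 4·3·(−3)·2 = −72 ≡ 5, so v_4 = 5^{−1} = 9 (mod 11).
  i = 5 (α = 5): (5−3)(5−4)(5−10)(5−7) = 2·1·(−5)·(−2) = 20 ≡ 9, so v_5 = 9^{−1} = 5 (mod 11).
  v = [1, 3, 4, 9, 5].
Step 2: syndromes of r = [9, 2, 4, 3, 2] (all sums mod 11).
  S_0 = Σ v_i r_i = 1·9 + 3·2 + 4·4 + 9·3 + 5·2 = 68 ≡ 2.
  S_1 = Σ v_i α_i r_i = 1·3·9 + 3·4·2 + 4·10·4 + 9·7·3 + 5·5·2 = 450 ≡ 10.
  α_i^2 mod 11 = [9, 5, 1, 5, 3].
  S_2 = Σ v_i α_i^2 r_i = 1·9·9 + 3·5·2 + 4·1·4 + 9·5·3 + 5·3·2 = 292 ≡ 6.
  S = (2, 10, 6) ≠ 0, so r is not a codeword (an error is present).
Step 3: locate the error. For a single error e at position i, S_ℓ = v_i·e·α_i^ℓ, so α_err = S_1/S_0.
  S_0^{−1} = 2^{−1} = 6 (mod 11), so α_err = 10·6 = 60 ≡ 5 = α_5. Error position i = 5.
  Consistency check: S_2/S_1 = 6·10 = 60 ≡ 5 = α_err ✓ (single-error assumption holds).
Step 4: error magnitude e = S_0/v_5 = S_0·∏_{j≠5}(α_5 − α_j) = 2·9 = 18 ≡ 7 (mod 11).
Step 5: correct position 5: c_5 = r_5 − e = 2 − 7 ≡ 6 (mod 11). Hence c = [9, 2, 4, 3, 6].
  Check: interpolating c through the α_i gives m(x) = 8 + 4·x (degree < 2) with m(α_i) = c_i for every i, so c is indeed a codeword.


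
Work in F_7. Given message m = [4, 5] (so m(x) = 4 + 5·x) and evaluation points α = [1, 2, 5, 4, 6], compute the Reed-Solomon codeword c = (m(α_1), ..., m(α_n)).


c = [2, 0, 1, 3, 6]

Message polynomial: m(x) = 4 + 5·x (mod 7).
For each evaluation point α_i, compute m(α_i) mod 7:
  α_1 = 1: Horner steps 5 → 2, so m(1) = 2.
  α_2 = 2: Horner steps 5 → 0, so m(2) = 0.
  α_3 = 5: Horner steps 5 → 1, so m(5) = 1.
  α_4 = 4: Horner steps 5 → 3, so m(4) = 3.
  α_5 = 6: Horner steps 5 → 6, so m(6) = 6.
Codeword c = [2, 0, 1, 3, 6] ∈ F_7^5.


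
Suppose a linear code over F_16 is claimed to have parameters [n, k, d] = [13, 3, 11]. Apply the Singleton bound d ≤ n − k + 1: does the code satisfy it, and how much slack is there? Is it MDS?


Singleton RHS = n − k + 1 = 11, slack = 0, bound satisfied, MDS.

Singleton bound: d ≤ n − k + 1.
Here n = 13, k = 3, so n − k + 1 = 11.
Given d = 11, check d ≤ 11: YES.
Slack = (n − k + 1) − d = 0.
The code is MDS (slack = 0).
Description: the claimed parameters are [13, 3, 11]_16; such a code would be MDS (meets Singleton bound).


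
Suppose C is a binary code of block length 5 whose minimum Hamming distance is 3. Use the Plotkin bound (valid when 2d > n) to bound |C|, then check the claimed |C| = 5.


Plotkin bound M ≤ 6; given |C| = 5 ≤ bound (satisfied).

Check applicability: 2d = 6, n = 5.
2d − n = 1 > 0, so Plotkin applies.
Compute d/(2d−n) = 3/1 ≈ 3.0000.
⌊d/(2d−n)⌋ = 3.
Plotkin bound: M ≤ 2·3 = 6.
Given |C| = 5, check: satisfied.
This |C| is below the Plotkin bound.


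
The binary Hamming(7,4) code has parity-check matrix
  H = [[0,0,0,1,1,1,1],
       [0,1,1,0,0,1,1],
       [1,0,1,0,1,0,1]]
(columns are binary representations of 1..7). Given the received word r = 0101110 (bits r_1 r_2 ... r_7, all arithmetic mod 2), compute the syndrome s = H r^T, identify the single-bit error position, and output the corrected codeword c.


s = (1, 0, 1)^T, error position = 5, corrected codeword c = 0101010

Compute s = H r^T mod 2 one row at a time:
  s_1 = 1 + 1 + 1 + 0 = 3 ≡ 1 (mod 2).
  s_2 = 1 + 0 + 1 + 0 = 2 ≡ 0 (mod 2).
  s_3 = 0 + 0 + 1 + 0 = 1 ≡ 1 (mod 2).
s = (1, 0, 1)^T — this equals column 5 of H (binary 101), so error is at position 5.
Correct: flip bit 5 of r = 0101110 to get c = 0101010.


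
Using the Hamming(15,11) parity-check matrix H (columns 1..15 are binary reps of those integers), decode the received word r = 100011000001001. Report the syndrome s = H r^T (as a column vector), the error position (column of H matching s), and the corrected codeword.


s = (0, 0, 0, 1)^T, error position = 1, corrected codeword c = 000011000001001

Compute s = H r^T mod 2 one row at a time:
  s_1 = 0 + 0 + 0 + 0 + 1 + 0 + 0 + 1 = 2 ≡ 0 (mod 2).
  s_2 = 0 + 1 + 1 + 0 + 1 + 0 + 0 + 1 = 4 ≡ 0 (mod 2).
  s_3 = 0 + 0 + 1 + 0 + 0 + 0 + 0 + 1 = 2 ≡ 0 (mod 2).
  s_4 = 1 + 0 + 1 + 0 + 0 + 0 + 0 + 1 = 3 ≡ 1 (mod 2).
s = (0, 0, 0, 1)^T — this equals column 1 of H (binary 0001), so error is at position 1.
Correct: flip bit 1 of r = 100011000001001 to get c = 000011000001001.


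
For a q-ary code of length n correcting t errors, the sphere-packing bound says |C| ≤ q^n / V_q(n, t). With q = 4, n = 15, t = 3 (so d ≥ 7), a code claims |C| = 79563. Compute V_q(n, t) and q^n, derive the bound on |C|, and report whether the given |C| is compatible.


V_q(n, t) = 13276, q^n = 1073741824, Hamming bound = 80878, |C| = 79563 ≤ bound (satisfied).

Step 1: Compute V_q(n, t) = Σ_{j=0}^3 C(n, j) (q−1)^j.
  j = 0: C(15,0)·(3)^0 = 1·1 = 1.
  j = 1: C(15,1)·(3)^1 = 15·3 = 45.
  j = 2: C(15,2)·(3)^2 = 105·9 = 945.
  j = 3: C(15,3)·(3)^3 = 455·27 = 12285.
  V_q(n, t) = 1 + 45 + 945 + 12285 = 13276.
Step 2: q^n = 4^15 = 1073741824.
Step 3: Hamming bound ⌊q^n / V_q(n,t)⌋ = ⌊1073741824/13276⌋ = 80878.
Step 4: Compare |C| = 79563 to 80878: satisfied.
The claimed |C| lies below the Hamming bound.


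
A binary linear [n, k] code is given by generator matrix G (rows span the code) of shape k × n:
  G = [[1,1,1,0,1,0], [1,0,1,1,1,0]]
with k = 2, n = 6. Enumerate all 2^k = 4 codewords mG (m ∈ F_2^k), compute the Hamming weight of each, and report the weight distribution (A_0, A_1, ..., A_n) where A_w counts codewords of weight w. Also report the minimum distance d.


Weight distribution: A_0 = 1, A_2 = 1, A_4 = 2. Minimum distance d = 2.

Enumerate all 2^2 = 4 messages m ∈ F_2^2.
For each, compute codeword c = mG in F_2^6, then tally its weight.
  m = 00 → c = 000000, weight = 0.
  m = 10 → c = 111010, weight = 4.
  m = 01 → c = 101110, weight = 4.
  m = 11 → c = 010100, weight = 2.
Tally weights:
  weight 0: 1 codewords.
  weight 2: 1 codewords.
  weight 4: 2 codewords.
Minimum distance d = smallest w > 0 with A_w > 0 = 2.
Sanity: Σ A_w = 4 = 2^2 = 4 ✓.


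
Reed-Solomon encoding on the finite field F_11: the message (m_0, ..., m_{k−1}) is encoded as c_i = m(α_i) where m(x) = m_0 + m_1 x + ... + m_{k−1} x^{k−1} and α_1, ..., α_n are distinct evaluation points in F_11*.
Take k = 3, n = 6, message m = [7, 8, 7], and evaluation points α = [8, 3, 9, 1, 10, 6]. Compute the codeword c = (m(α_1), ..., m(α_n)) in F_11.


c = [2, 6, 8, 0, 6, 10]

Message polynomial: m(x) = 7 + 8·x + 7·x^2 (mod 11).
For each evaluation point α_i, compute m(α_i) mod 11:
  α_1 = 8: Horner steps 7 → 9 → 2, so m(8) = 2.
  α_2 = 3: Horner steps 7 → 7 → 6, so m(3) = 6.
  α_3 = 9: Horner steps 7 → 5 → 8, so m(9) = 8.
  α_4 = 1: Horner steps 7 → 4 → 0, so m(1) = 0.
  α_5 = 10: Horner steps 7 → 1 → 6, so m(10) = 6.
  α_6 = 6: Horner steps 7 → 6 → 10, so m(6) = 10.
Codeword c = [2, 6, 8, 0, 6, 10] ∈ F_11^6.


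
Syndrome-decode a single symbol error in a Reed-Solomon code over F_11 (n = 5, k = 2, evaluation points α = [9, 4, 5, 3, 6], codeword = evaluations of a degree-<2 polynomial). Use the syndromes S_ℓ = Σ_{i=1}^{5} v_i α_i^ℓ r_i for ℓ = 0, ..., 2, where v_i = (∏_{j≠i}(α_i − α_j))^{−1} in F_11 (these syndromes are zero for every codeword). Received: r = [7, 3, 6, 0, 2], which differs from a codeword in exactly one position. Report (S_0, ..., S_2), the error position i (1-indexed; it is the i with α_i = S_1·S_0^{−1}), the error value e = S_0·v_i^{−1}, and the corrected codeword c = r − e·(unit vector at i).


S = (1, 6, 3), error at position 5, error magnitude e = 4, c = [7, 3, 6, 0, 9].

Step 1: column multipliers v_i = (∏_{j≠i}(α_i − α_j))^{−1} mod 11.
  i = 1 (α = 9): (9−4)(9−5)(9−3)(9−6) = 5·4·6·3 = 360 ≡ 8, so v_1 = 8^{−1} = 7 (mod 11).
  i = 2 (α = 4): (4−9)(4−5)(4−3)(4−6) = (−5)·(−1)·1·(−2) = −10 ≡ 1, so v_2 = 1^{−1} = 1 (mod 11).
  i = 3 (α = 5): (5−9)(5−4)(5−3)(5−6) = (−4)·1·2·(−1) = 8 ≡ 8, so v_3 = 8^{−1} = 7 (mod 11).
  i = 4 (α = 3): (3−9)(3−4)(3−5)(3−6) = (−6)·(−1)·(−2)·(−3) = 36 ≡ 3, so v_4 = 3^{−1} = 4 (mod 11).
  i = 5 (α = 6): (6−9)(6−4)(6−5)(6−3) = (−3)·2·1·3 = −18 ≡ 4, so v_5 = 4^{−1} = 3 (mod 11).
  v = [7, 1, 7, 4, 3].
Step 2: syndromes of r = [7, 3, 6, 0, 2] (all sums mod 11).
  S_0 = Σ v_i r_i = 7·7 + 1·3 + 7·6 + 4·0 + 3·2 = 100 ≡ 1.
  S_1 = Σ v_i α_i r_i = 7·9·7 + 1·4·3 + 7·5·6 + 4·3·0 + 3·6·2 = 699 ≡ 6.
  α_i^2 mod 11 = [4, 5, 3, 9, 3].
  S_2 = Σ v_i α_i^2 r_i = 7·4·7 + 1·5·3 + 7·3·6 + 4·9·0 + 3·3·2 = 355 ≡ 3.
  S = (1, 6, 3) ≠ 0, so r is not a codeword (an error is present).
Step 3: locate the error. For a single error e at position i, S_ℓ = v_i·e·α_i^ℓ, so α_err = S_1/S_0.
  S_0^{−1} = 1^{−1} = 1 (mod 11), so α_err = 6·1 = 6 ≡ 6 = α_5. Error position i = 5.
  Consistency check: S_2/S_1 = 3·2 = 6 ≡ 6 = α_err ✓ (single-error assumption holds).
Step 4: error magnitude e = S_0/v_5 = S_0·∏_{j≠5}(α_5 − α_j) = 1·4 = 4 ≡ 4 (mod 11).
Step 5: correct position 5: c_5 = r_5 − e = 2 − 4 ≡ 9 (mod 11). Hence c = [7, 3, 6, 0, 9].
  Check: interpolating c through the α_i gives m(x) = 2 + 3·x (degree < 2) with m(α_i) = c_i for every i, so c is indeed a codeword.


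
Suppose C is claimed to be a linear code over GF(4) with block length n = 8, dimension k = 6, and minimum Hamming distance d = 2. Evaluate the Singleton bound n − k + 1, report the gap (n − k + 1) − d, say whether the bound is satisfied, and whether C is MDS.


Singleton RHS = n − k + 1 = 3, slack = 1, bound satisfied, not MDS.

Singleton bound: d ≤ n − k + 1.
Here n = 8, k = 6, so n − k + 1 = 3.
Given d = 2, check d ≤ 3: YES.
Slack = (n − k + 1) − d = 1.
The code is NOT MDS (slack = 1 > 0).
Description: the claimed parameters are [8, 6, 2]_4; such a code would be non-MDS.


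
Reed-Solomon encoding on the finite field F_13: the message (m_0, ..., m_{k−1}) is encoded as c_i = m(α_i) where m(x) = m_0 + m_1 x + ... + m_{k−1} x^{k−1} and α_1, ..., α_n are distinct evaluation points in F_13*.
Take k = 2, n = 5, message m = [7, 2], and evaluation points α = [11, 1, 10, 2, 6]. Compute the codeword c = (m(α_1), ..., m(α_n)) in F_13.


c = [3, 9, 1, 11, 6]

Message polynomial: m(x) = 7 + 2·x (mod 13).
For each evaluation point α_i, compute m(α_i) mod 13:
  α_1 = 11: Horner steps 2 → 3, so m(11) = 3.
  α_2 = 1: Horner steps 2 → 9, so m(1) = 9.
  α_3 = 10: Horner steps 2 → 1, so m(10) = 1.
  α_4 = 2: Horner steps 2 → 11, so m(2) = 11.
  α_5 = 6: Horner steps 2 → 6, so m(6) = 6.
Codeword c = [3, 9, 1, 11, 6] ∈ F_13^5.


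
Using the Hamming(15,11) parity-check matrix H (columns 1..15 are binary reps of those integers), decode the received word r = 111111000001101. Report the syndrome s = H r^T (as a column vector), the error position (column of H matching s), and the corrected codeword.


s = (1, 0, 0, 1)^T, error position = 9, corrected codeword c = 111111001001101

Compute s = H r^T mod 2 one row at a time:
  s_1 = 0 + 0 + 0 + 0 + 1 + 1 + 0 + 1 = 3 ≡ 1 (mod 2).
  s_2 = 1 + 1 + 1 + 0 + 1 + 1 + 0 + 1 = 6 ≡ 0 (mod 2).
  s_3 = 1 + 1 + 1 + 0 + 0 + 0 + 0 + 1 = 4 ≡ 0 (mod 2).
  s_4 = 1 + 1 + 1 + 0 + 0 + 0 + 1 + 1 = 5 ≡ 1 (mod 2).
s = (1, 0, 0, 1)^T — this equals column 9 of H (binary 1001), so error is at position 9.
Correct: flip bit 9 of r = 111111000001101 to get c = 111111001001101.


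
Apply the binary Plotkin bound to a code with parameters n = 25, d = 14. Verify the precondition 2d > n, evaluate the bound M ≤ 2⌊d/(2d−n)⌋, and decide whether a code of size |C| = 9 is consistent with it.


Plotkin bound M ≤ 8; given |C| = 9 > bound (violated).

Check applicability: 2d = 28, n = 25.
2d − n = 3 > 0, so Plotkin applies.
Compute d/(2d−n) = 14/3 ≈ 4.6667.
⌊d/(2d−n)⌋ = 4.
Plotkin bound: M ≤ 2·4 = 8.
Given |C| = 9, check: VIOLATED.
This |C| is above the Plotkin bound, so no binary code with n = 25, d = 14 and 9 codewords exists.


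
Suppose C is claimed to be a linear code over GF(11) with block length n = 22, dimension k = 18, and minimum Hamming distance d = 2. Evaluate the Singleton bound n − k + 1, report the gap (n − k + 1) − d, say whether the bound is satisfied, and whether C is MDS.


Singleton RHS = n − k + 1 = 5, slack = 3, bound satisfied, not MDS.

Singleton bound: d ≤ n − k + 1.
Here n = 22, k = 18, so n − k + 1 = 5.
Given d = 2, check d ≤ 5: YES.
Slack = (n − k + 1) − d = 3.
The code is NOT MDS (slack = 3 > 0).
Description: the claimed parameters are [22, 18, 2]_11; such a code would be non-MDS.


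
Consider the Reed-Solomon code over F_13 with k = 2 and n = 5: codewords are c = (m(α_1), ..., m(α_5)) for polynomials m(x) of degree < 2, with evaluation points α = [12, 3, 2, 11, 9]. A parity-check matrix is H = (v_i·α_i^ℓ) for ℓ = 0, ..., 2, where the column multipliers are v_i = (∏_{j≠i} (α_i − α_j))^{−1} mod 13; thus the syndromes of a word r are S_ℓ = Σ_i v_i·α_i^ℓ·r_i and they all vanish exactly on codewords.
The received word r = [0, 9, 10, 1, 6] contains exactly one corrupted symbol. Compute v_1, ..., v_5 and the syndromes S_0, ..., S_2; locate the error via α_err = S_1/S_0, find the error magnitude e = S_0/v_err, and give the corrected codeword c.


S = (11, 8, 7), error at position 5, error magnitude e = 3, c = [0, 9, 10, 1, 3].

Step 1: column multipliers v_i = (∏_{j≠i}(α_i − α_j))^{−1} mod 13.
  i = 1 (α = 12): (12−3)(12−2)(12−11)(12−9) = 9·10·1·3 = 270 ≡ 10, so v_1 = 10^{−1} = 4 (mod 13).
  i = 2 (α = 3): (3−12)(3−2)(3−11)(3−9) = (−9)·1·(−8)·(−6) = −432 ≡ 10, so v_2 = 10^{−1} = 4 (mod 13).
  i = 3 (α = 2): (2−12)(2−3)(2−11)(2−9) = (−10)·(−1)·(−9)·(−7) = 630 ≡ 6, so v_3 = 6^{−1} = 11 (mod 13).
  i = 4 (α = 11): (11−12)(11−3)(11−2)(11−9) = (−1)·8·9·2 = −144 ≡ 12, so v_4 = 12^{−1} = 12 (mod 13).
  i = 5 (α = 9): (9−12)(9−3)(9−2)(9−11) = (−3)·6·7·(−2) = 252 ≡ 5, so v_5 = 5^{−1} = 8 (mod 13).
  v = [4, 4, 11, 12, 8].
Step 2: syndromes of r = [0, 9, 10, 1, 6] (all sums mod 13).
  S_0 = Σ v_i r_i = 4·0 + 4·9 + 11·10 + 12·1 + 8·6 = 206 ≡ 11.
  S_1 = Σ v_i α_i r_i = 4·12·0 + 4·3·9 + 11·2·10 + 12·11·1 + 8·9·6 = 892 ≡ 8.
  α_i^2 mod 13 = [1, 9, 4, 4, 3].
  S_2 = Σ v_i α_i^2 r_i = 4·1·0 + 4·9·9 + 11·4·10 + 12·4·1 + 8·3·6 = 956 ≡ 7.
  S = (11, 8, 7) ≠ 0, so r is not a codeword (an error is present).
Step 3: locate the error. For a single error e at position i, S_ℓ = v_i·e·α_i^ℓ, so α_err = S_1/S_0.
  S_0^{−1} = 11^{−1} = 6 (mod 13), so α_err = 8·6 = 48 ≡ 9 = α_5. Error position i = 5.
  Consistency check: S_2/S_1 = 7·5 = 35 ≡ 9 = α_err ✓ (single-error assumption holds).
Step 4: error magnitude e = S_0/v_5 = S_0·∏_{j≠5}(α_5 − α_j) = 11·5 = 55 ≡ 3 (mod 13).
Step 5: correct position 5: c_5 = r_5 − e = 6 − 3 ≡ 3 (mod 13). Hence c = [0, 9, 10, 1, 3].
  Check: interpolating c through the α_i gives m(x) = 12 + 12·x (degree < 2) with m(α_i) = c_i for every i, so c is indeed a codeword.


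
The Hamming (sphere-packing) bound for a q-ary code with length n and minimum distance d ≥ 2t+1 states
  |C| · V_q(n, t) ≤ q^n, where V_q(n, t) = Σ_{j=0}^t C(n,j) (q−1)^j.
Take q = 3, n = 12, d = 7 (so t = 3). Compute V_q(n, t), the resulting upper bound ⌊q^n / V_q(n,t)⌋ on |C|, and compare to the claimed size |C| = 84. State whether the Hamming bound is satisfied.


V_q(n, t) = 2049, q^n = 531441, Hamming bound = 259, |C| = 84 ≤ bound (satisfied).

Step 1: Compute V_q(n, t) = Σ_{j=0}^3 C(n, j) (q−1)^j.
  j = 0: C(12,0)·(2)^0 = 1·1 = 1.
  j = 1: C(12,1)·(2)^1 = 12·2 = 24.
  j = 2: C(12,2)·(2)^2 = 66·4 = 264.
  j = 3: C(12,3)·(2)^3 = 220·8 = 1760.
  V_q(n, t) = 1 + 24 + 264 + 1760 = 2049.
Step 2: q^n = 3^12 = 531441.
Step 3: Hamming bound ⌊q^n / V_q(n,t)⌋ = ⌊531441/2049⌋ = 259.
Step 4: Compare |C| = 84 to 259: satisfied.
The claimed |C| lies below the Hamming bound.


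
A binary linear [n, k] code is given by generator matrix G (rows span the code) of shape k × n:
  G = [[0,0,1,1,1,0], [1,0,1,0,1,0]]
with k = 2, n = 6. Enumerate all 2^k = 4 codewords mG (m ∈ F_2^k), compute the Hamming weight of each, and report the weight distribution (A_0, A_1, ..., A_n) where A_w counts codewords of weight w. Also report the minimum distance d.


Weight distribution: A_0 = 1, A_2 = 1, A_3 = 2. Minimum distance d = 2.

Enumerate all 2^2 = 4 messages m ∈ F_2^2.
For each, compute codeword c = mG in F_2^6, then tally its weight.
  m = 00 → c = 000000, weight = 0.
  m = 10 → c = 001110, weight = 3.
  m = 01 → c = 101010, weight = 3.
  m = 11 → c = 100100, weight = 2.
Tally weights:
  weight 0: 1 codewords.
  weight 2: 1 codewords.
  weight 3: 2 codewords.
Minimum distance d = smallest w > 0 with A_w > 0 = 2.
Sanity: Σ A_w = 4 = 2^2 = 4 ✓.


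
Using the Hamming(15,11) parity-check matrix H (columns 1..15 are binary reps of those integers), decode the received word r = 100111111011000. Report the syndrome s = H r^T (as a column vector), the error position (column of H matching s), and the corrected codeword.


s = (0, 1, 1, 1)^T, error position = 7, corrected codeword c = 100111011011000

Compute s = H r^T mod 2 one row at a time:
  s_1 = 1 + 1 + 0 + 1 + 1 + 0 + 0 + 0 = 4 ≡ 0 (mod 2).
  s_2 = 1 + 1 + 1 + 1 + 1 + 0 + 0 + 0 = 5 ≡ 1 (mod 2).
  s_3 = 0 + 0 + 1 + 1 + 0 + 1 + 0 + 0 = 3 ≡ 1 (mod 2).
  s_4 = 1 + 0 + 1 + 1 + 1 + 1 + 0 + 0 = 5 ≡ 1 (mod 2).
s = (0, 1, 1, 1)^T — this equals column 7 of H (binary 0111), so error is at position 7.
Correct: flip bit 7 of r = 100111111011000 to get c = 100111011011000.


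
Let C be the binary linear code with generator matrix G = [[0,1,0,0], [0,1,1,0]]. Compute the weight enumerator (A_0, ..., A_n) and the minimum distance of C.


Weight distribution: A_0 = 1, A_1 = 2, A_2 = 1. Minimum distance d = 1.

Enumerate all 2^2 = 4 messages m ∈ F_2^2.
For each, compute codeword c = mG in F_2^4, then tally its weight.
  m = 00 → c = 0000, weight = 0.
  m = 10 → c = 0100, weight = 1.
  m = 01 → c = 0110, weight = 2.
  m = 11 → c = 0010, weight = 1.
Tally weights:
  weight 0: 1 codewords.
  weight 1: 2 codewords.
  weight 2: 1 codewords.
Minimum distance d = smallest w > 0 with A_w > 0 = 1.
Sanity: Σ A_w = 4 = 2^2 = 4 ✓.


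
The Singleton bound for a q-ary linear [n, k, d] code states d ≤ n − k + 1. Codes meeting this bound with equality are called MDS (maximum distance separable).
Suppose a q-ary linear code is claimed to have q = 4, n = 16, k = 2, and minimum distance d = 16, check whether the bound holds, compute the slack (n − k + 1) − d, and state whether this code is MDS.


Singleton RHS = n − k + 1 = 15, slack = -1, bound violated (no such code; not MDS).

Singleton bound: d ≤ n − k + 1.
Here n = 16, k = 2, so n − k + 1 = 15.
Given d = 16, check d ≤ 15: NO.
Slack = (n − k + 1) − d = -1.
The slack is negative: d = 16 exceeds n − k + 1 = 15 by 1, so the Singleton bound is violated and no linear [16, 2, 16]_4 code can exist. In particular it is not MDS (MDS requires d = n − k + 1 exactly).
Description: the claimed parameters are [16, 2, 16]_4; such a code would be impossible (violates the Singleton bound).


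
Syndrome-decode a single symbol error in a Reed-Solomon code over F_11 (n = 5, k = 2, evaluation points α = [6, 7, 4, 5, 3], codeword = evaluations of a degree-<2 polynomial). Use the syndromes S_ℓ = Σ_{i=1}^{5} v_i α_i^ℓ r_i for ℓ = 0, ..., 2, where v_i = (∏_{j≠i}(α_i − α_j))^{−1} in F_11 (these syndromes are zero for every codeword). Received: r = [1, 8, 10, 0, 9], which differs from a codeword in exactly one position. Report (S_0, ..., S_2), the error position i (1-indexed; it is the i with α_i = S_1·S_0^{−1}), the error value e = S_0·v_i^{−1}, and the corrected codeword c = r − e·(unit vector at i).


S = (3, 10, 4), error at position 2, error magnitude e = 6, c = [1, 2, 10, 0, 9].

Step 1: column multipliers v_i = (∏_{j≠i}(α_i − α_j))^{−1} mod 11.
  i = 1 (α = 6): (6−7)(6−4)(6−5)(6−3) = (−1)·2·1·3 = −6 ≡ 5, so v_1 = 5^{−1} = 9 (mod 11).
  i = 2 (α = 7): (7−6)(7−4)(7−5)(7−3) = 1·3·2·4 = 24 ≡ 2, so v_2 = 2^{−1} = 6 (mod 11).
  i = 3 (α = 4): (4−6)(4−7)(4−5)(4−3) = (−2)·(−3)·(−1)·1 = −6 ≡ 5, so v_3 = 5^{−1} = 9 (mod 11).
  i = 4 (α = 5): (5−6)(5−7)(5−4)(5−3) = (−1)·(−2)·1·2 = 4 ≡ 4, so v_4 = 4^{−1} = 3 (mod 11).
  i = 5 (α = 3): (3−6)(3−7)(3−4)(3−5) = (−3)·(−4)·(−1)·(−2) = 24 ≡ 2, so v_5 = 2^{−1} = 6 (mod 11).
  v = [9, 6, 9, 3, 6].
Step 2: syndromes of r = [1, 8, 10, 0, 9] (all sums mod 11).
  S_0 = Σ v_i r_i = 9·1 + 6·8 + 9·10 + 3·0 + 6·9 = 201 ≡ 3.
  S_1 = Σ v_i α_i r_i = 9·6·1 + 6·7·8 + 9·4·10 + 3·5·0 + 6·3·9 = 912 ≡ 10.
  α_i^2 mod 11 = [3, 5, 5, 3, 9].
  S_2 = Σ v_i α_i^2 r_i = 9·3·1 + 6·5·8 + 9·5·10 + 3·3·0 + 6·9·9 = 1203 ≡ 4.
  S = (3, 10, 4) ≠ 0, so r is not a codeword (an error is present).
Step 3: locate the error. For a single error e at position i, S_ℓ = v_i·e·α_i^ℓ, so α_err = S_1/S_0.
  S_0^{−1} = 3^{−1} = 4 (mod 11), so α_err = 10·4 = 40 ≡ 7 = α_2. Error position i = 2.
  Consistency check: S_2/S_1 = 4·10 = 40 ≡ 7 = α_err ✓ (single-error assumption holds).
Step 4: error magnitude e = S_0/v_2 = S_0·∏_{j≠2}(α_2 − α_j) = 3·2 = 6 ≡ 6 (mod 11).
Step 5: correct position 2: c_2 = r_2 − e = 8 − 6 ≡ 2 (mod 11). Hence c = [1, 2, 10, 0, 9].
  Check: interpolating c through the α_i gives m(x) = 6 + 1·x (degree < 2) with m(α_i) = c_i for every i, so c is indeed a codeword.


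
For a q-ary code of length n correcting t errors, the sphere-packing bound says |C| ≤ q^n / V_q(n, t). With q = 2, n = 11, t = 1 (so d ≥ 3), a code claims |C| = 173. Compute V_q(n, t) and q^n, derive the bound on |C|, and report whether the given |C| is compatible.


V_q(n, t) = 12, q^n = 2048, Hamming bound = 170, |C| = 173 > bound (violated).

Step 1: Compute V_q(n, t) = Σ_{j=0}^1 C(n, j) (q−1)^j.
  j = 0: C(11,0)·(1)^0 = 1·1 = 1.
  j = 1: C(11,1)·(1)^1 = 11·1 = 11.
  V_q(n, t) = 1 + 11 = 12.
Step 2: q^n = 2^11 = 2048.
Step 3: Hamming bound ⌊q^n / V_q(n,t)⌋ = ⌊2048/12⌋ = 170.
Step 4: Compare |C| = 173 to 170: violated.
The claimed |C| lies above the Hamming bound, so no 2-ary code of length 11 with d ≥ 3 can have 173 codewords.


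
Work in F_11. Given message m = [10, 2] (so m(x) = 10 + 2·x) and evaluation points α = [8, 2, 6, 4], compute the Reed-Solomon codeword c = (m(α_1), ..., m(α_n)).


c = [4, 3, 0, 7]

Message polynomial: m(x) = 10 + 2·x (mod 11).
For each evaluation point α_i, compute m(α_i) mod 11:
  α_1 = 8: Horner steps 2 → 4, so m(8) = 4.
  α_2 = 2: Horner steps 2 → 3, so m(2) = 3.
  α_3 = 6: Horner steps 2 → 0, so m(6) = 0.
  α_4 = 4: Horner steps 2 → 7, so m(4) = 7.
Codeword c = [4, 3, 0, 7] ∈ F_11^4.
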